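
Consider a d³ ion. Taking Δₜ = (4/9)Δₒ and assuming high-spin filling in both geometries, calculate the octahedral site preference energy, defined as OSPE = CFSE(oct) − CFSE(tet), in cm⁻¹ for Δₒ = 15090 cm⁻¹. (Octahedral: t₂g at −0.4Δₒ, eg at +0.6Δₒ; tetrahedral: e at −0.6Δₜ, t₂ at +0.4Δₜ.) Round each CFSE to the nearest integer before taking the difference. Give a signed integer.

In an octahedral site d³ (HS) is t₂g³ eg⁰, giving CFSE(oct) = -1.2Δₒ = -18108 cm⁻¹.
Tetrahedral: e² t₂¹, CFSE = 2(−0.6) + 1(+0.4) = -0.8Δₜ = -0.8 × (4/9) × 15090 = -5365 cm⁻¹.
Subtracting, OSPE = -18108 − (-5365) = -12743 cm⁻¹.

-12743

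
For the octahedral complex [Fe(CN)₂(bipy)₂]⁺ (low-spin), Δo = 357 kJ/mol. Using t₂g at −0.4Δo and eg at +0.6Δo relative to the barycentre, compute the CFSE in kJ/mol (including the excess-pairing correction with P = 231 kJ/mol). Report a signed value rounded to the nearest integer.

-252

Ligand charges: 2×(-1) from CN⁻ and 2×(+0) from bipy sum to -2; with overall charge +1, Fe is +3.
Fe sits in group 8; removing 3 electrons leaves Fe³⁺ with 8 − 3 = 5 d electrons.
Configuration: t₂g⁵ eg⁰.
Orbital CFSE = 5(-0.4) + 0(0.6) = -2.0Δo = -2.0 × 357 = -714 kJ/mol.
High-spin d⁵ would be t₂g³ eg² with 0 pairs; low-spin has 2, so 2 excess pairs cost +2P = +462 kJ/mol.
Overall CFSE = -714 + 462 = -252 kJ/mol.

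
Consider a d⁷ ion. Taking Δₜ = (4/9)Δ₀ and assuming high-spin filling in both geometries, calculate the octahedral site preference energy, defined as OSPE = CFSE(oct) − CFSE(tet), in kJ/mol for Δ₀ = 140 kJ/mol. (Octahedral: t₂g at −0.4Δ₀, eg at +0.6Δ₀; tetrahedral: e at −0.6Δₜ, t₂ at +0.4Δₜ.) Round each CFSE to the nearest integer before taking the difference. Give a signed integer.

In an octahedral site d⁷ (HS) is t₂g⁵ eg², giving CFSE(oct) = -0.8Δ₀ = -112 kJ/mol.
Tetrahedral e⁴ t₂³ gives -1.2Δₜ = -1.2 × (4/9) × 140 = -75 kJ/mol.
Subtracting, OSPE = -112 − (-75) = -37 kJ/mol.

-37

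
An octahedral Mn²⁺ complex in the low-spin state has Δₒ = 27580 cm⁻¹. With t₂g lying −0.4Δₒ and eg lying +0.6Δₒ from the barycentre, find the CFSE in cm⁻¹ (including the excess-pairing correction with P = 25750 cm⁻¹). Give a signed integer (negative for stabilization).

-3660

Mn sits in group 7; removing 2 electrons leaves Mn²⁺ with 7 − 2 = 5 d electrons.
The d⁵ electrons fill as t₂g⁵ eg⁰.
CFSE(orbital) = 5×(-0.4Δₒ) + 0×(0.6Δₒ) = -2.0Δₒ; with Δₒ = 27580 cm⁻¹ that is -55160 cm⁻¹.
High-spin d⁵ would be t₂g³ eg² with 0 pairs; low-spin has 2, so 2 excess pairs cost +2P = +51500 cm⁻¹.
Overall CFSE = -55160 + 51500 = -3660 cm⁻¹.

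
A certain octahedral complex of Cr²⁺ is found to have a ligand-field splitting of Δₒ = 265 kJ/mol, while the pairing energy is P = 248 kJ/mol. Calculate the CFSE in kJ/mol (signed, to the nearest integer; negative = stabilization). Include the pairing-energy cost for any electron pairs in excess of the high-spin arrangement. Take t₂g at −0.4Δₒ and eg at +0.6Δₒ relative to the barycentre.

-176

Cr²⁺: group 6, so d-count = 6 − 2 = 4.
Δₒ > P, so pairing is preferred: the ground state is low-spin.
Configuration: t₂g⁴ eg⁰.
Orbital CFSE = -1.6Δₒ = -1.6 × 265 = -424 kJ/mol.
Excess pairs vs high-spin: 1 − 0 = 1; pairing cost = +248 kJ/mol.
Net CFSE = -424 + 248 = -176 kJ/mol.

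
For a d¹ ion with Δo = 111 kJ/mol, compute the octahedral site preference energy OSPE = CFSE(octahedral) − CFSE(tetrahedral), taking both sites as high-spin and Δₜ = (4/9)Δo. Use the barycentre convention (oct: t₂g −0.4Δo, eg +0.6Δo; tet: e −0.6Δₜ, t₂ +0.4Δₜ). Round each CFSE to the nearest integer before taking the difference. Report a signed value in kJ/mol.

-14

In an octahedral site d¹ (HS) is t₂g¹ eg⁰, giving CFSE(oct) = -0.4Δo = -44 kJ/mol.
Tetrahedral e¹ t₂⁰ gives -0.6Δₜ = -0.6 × (4/9) × 111 = -30 kJ/mol.
OSPE = CFSE(oct) − CFSE(tet) = -44 − (-30) = -14 kJ/mol.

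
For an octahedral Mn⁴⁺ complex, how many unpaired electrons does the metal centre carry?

3

Mn⁴⁺: group 7, so d-count = 7 − 4 = 3.
Configuration: t2g^3 e_g^0, giving 3 unpaired electrons.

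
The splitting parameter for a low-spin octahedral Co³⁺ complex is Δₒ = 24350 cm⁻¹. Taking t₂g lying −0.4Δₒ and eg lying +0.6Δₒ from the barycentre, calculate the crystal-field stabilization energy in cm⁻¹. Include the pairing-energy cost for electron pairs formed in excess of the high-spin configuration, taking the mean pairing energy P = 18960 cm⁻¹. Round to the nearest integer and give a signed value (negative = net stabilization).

Co sits in group 9; removing 3 electrons leaves Co³⁺ with 9 − 3 = 6 d electrons.
Configuration: t₂g⁶ eg⁰.
The orbital stabilization is -2.4Δₒ = -2.4 × 24350 = -58440 cm⁻¹.
Pairing penalty: 3 pairs vs 1 in the high-spin reference → 2 extra × P = 37920 cm⁻¹.
Overall CFSE = -58440 + 37920 = -20520 cm⁻¹.

-20520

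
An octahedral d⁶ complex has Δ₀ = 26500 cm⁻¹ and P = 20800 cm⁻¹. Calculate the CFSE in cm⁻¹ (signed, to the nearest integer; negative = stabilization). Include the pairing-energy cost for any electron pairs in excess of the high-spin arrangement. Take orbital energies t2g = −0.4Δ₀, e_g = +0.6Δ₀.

-22000

Here Δ₀ > P (26500 > 20800), so the low-spin state is favoured.
Configuration: t2g^6 e_g^0.
Orbital CFSE = -2.4Δ₀ = -2.4 × 26500 = -63600 cm⁻¹.
Excess pairs vs high-spin: 3 − 1 = 2; pairing cost = +41600 cm⁻¹.
Net CFSE = -63600 + 41600 = -22000 cm⁻¹.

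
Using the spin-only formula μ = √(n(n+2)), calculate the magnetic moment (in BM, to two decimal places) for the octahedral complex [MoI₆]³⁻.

3.87 BM

Each I⁻ contributes -1; 6 × (-1) = -6. With overall charge -3, Mo is in the +3 oxidation state.
Mo sits in group 6; removing 3 electrons leaves Mo³⁺ with 6 − 3 = 3 d electrons.
Configuration: t₂g³ eg⁰ → 3 unpaired electrons.
μ(spin-only) = √[3(3+2)] = √15 ≈ 3.87 BM.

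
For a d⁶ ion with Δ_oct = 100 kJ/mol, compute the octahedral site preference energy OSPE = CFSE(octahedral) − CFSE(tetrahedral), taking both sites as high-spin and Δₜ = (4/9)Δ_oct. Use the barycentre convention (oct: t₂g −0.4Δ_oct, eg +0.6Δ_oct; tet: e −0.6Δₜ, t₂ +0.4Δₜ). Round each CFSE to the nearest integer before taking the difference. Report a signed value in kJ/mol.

In an octahedral site d⁶ (HS) is t₂g⁴ eg², giving CFSE(oct) = -0.4Δ_oct = -40 kJ/mol.
In a tetrahedral site the filling is e³ t₂³: CFSE(tet) = -0.6Δₜ = -0.6 × (4/9)(100) = -27 kJ/mol.
OSPE = CFSE(oct) − CFSE(tet) = -40 − (-27) = -13 kJ/mol.

-13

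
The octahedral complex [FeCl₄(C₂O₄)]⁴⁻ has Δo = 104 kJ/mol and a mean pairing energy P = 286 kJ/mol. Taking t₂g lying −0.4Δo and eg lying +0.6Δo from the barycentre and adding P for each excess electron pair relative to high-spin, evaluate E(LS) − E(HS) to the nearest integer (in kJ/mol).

Ligand charges: 4×(-1) from Cl⁻ and 1×(-2) from C₂O₄²⁻ sum to -6; with overall charge -4, Fe is +2.
Fe sits in group 8; removing 2 electrons leaves Fe²⁺ with 8 − 2 = 6 d electrons.
In the high-spin limit (t₂g⁴ eg²) the orbital term is -0.4Δo = -42 kJ/mol, with no excess pairing.
Low-spin: t₂g⁶ eg⁰, orbital CFSE = -2.4Δo = -250 kJ/mol; plus 2 excess pairs × P = +572 kJ/mol; total 322 kJ/mol.
Thus E(LS) − E(HS) = 364 kJ/mol.

364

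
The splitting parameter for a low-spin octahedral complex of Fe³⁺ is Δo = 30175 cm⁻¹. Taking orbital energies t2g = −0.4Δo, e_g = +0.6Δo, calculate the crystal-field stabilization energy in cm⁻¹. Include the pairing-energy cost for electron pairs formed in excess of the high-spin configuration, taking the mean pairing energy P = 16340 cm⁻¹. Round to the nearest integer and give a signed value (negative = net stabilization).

Fe³⁺: group 8, so d-count = 8 − 3 = 5.
Configuration: t2g^5 e_g^0.
The orbital stabilization is -2.0Δo = -2.0 × 30175 = -60350 cm⁻¹.
Relative to high-spin t2g^3 e_g^2 (0 paired), the low-spin configuration has 2 additional pairs, contributing +2 × 16340 = +32680 cm⁻¹.
Combining: -60350 + 32680 = -27670 cm⁻¹.

-27670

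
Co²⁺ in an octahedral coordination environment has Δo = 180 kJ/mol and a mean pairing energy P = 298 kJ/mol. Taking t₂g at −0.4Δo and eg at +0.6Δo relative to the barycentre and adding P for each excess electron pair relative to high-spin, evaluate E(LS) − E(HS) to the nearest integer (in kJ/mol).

118

Group 9 minus oxidation state +2 gives a d⁷ configuration for Co²⁺.
High-spin: t₂g⁵ eg², CFSE = -0.8Δo = -144 kJ/mol.
For low-spin the configuration is t₂g⁶ eg¹: orbital energy -1.8 × 180 = -324 kJ/mol, and 1 additional pair relative to high-spin adds 298 kJ/mol, giving -26 kJ/mol.
The difference is -26 − (-144) = 118 kJ/mol, so high-spin lies lower.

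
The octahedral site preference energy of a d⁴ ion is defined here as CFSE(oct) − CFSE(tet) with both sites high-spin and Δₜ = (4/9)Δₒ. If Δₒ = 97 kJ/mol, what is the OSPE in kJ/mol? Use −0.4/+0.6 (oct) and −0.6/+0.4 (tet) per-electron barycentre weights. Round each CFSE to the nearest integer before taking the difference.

Octahedral (high-spin): t2g^3 e_g^1, CFSE = 3(−0.4) + 1(+0.6) = -0.6Δₒ = -0.6 × 97 = -58 kJ/mol.
Tetrahedral e^2 t2^2 gives -0.4Δₜ = -0.4 × (4/9) × 97 = -17 kJ/mol.
OSPE = -58 − (-17) = -41 kJ/mol.

-41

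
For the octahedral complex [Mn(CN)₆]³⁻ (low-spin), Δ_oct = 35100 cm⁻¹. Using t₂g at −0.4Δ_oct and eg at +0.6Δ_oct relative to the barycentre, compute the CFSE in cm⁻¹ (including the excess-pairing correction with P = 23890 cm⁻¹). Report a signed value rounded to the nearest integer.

-32270

Each CN⁻ contributes -1; 6 × (-1) = -6. With overall charge -3, Mn is in the +3 oxidation state.
Mn sits in group 7; removing 3 electrons leaves Mn³⁺ with 7 − 3 = 4 d electrons.
The d⁴ electrons fill as t₂g⁴ eg⁰.
The orbital stabilization is -1.6Δ_oct = -1.6 × 35100 = -56160 cm⁻¹.
Relative to high-spin t₂g³ eg¹ (0 paired), the low-spin configuration has 1 additional pair, contributing +1 × 23890 = +23890 cm⁻¹.
Combining: -56160 + 23890 = -32270 cm⁻¹.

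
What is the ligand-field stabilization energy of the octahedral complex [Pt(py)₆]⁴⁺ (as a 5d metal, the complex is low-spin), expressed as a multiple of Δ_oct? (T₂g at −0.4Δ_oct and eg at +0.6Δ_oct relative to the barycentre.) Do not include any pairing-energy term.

py is neutral, so the +4 overall charge sits on Pt: oxidation state +4.
Pt sits in group 10; removing 4 electrons leaves Pt⁴⁺ with 10 − 4 = 6 d electrons.
Configuration: t₂g⁶ eg⁰.
CFSE = 6(-0.4Δ_oct) + 0(0.6Δ_oct) = -2.4Δ_oct + 0.0Δ_oct = -2.4Δ_oct.

-2.4 Δ_oct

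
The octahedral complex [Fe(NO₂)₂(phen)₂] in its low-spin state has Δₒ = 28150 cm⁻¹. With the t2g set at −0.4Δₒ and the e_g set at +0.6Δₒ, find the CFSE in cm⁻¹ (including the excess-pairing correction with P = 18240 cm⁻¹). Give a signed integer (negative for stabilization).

-31080

Ligand charges: 2×(-1) from NO₂⁻ and 2×(+0) from phen sum to -2; with overall charge +0, Fe is +2.
Fe²⁺: group 8, so d-count = 8 − 2 = 6.
Configuration: t2g^6 e_g^0.
CFSE(orbital) = 6×(-0.4Δₒ) + 0×(0.6Δₒ) = -2.4Δₒ; with Δₒ = 28150 cm⁻¹ that is -67560 cm⁻¹.
Relative to high-spin t2g^4 e_g^2 (1 paired), the low-spin configuration has 2 additional pairs, contributing +2 × 18240 = +36480 cm⁻¹.
Overall CFSE = -67560 + 36480 = -31080 cm⁻¹.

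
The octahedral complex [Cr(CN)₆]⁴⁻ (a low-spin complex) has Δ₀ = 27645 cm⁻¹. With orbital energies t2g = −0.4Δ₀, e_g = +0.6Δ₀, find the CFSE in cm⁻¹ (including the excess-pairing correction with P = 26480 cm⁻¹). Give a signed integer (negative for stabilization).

-17752

Each CN⁻ contributes -1; 6 × (-1) = -6. With overall charge -4, Cr is in the +2 oxidation state.
Group 6 minus oxidation state +2 gives a d⁴ configuration for Cr²⁺.
Configuration: t2g^4 e_g^0.
CFSE(orbital) = 4×(-0.4Δ₀) + 0×(0.6Δ₀) = -1.6Δ₀; with Δ₀ = 27645 cm⁻¹ that is -44232 cm⁻¹.
Pairing penalty: 1 pair vs 0 in the high-spin reference → 1 extra × P = 26480 cm⁻¹.
Net CFSE = -44232 + 26480 = -17752 cm⁻¹.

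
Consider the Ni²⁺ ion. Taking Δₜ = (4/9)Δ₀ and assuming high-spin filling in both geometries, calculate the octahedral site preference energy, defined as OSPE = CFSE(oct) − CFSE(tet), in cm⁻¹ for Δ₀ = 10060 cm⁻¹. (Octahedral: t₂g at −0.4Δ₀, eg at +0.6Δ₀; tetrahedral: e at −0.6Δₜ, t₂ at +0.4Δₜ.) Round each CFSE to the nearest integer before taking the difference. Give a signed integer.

-8495

Ni sits in group 10; removing 2 electrons leaves Ni²⁺ with 10 − 2 = 8 d electrons.
In an octahedral site d⁸ (HS) is t2g^6 e_g^2, giving CFSE(oct) = -1.2Δ₀ = -12072 cm⁻¹.
Tetrahedral e^4 t2^4 gives -0.8Δₜ = -0.8 × (4/9) × 10060 = -3577 cm⁻¹.
Subtracting, OSPE = -12072 − (-3577) = -8495 cm⁻¹.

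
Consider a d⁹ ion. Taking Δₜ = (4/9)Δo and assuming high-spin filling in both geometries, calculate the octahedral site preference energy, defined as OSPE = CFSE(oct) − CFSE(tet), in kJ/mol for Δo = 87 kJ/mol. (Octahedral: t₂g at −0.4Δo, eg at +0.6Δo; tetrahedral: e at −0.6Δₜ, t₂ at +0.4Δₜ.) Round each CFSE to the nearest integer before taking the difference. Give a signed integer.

-37

Octahedral (high-spin): t2g^6 e_g^3, CFSE = 6(−0.4) + 3(+0.6) = -0.6Δo = -0.6 × 87 = -52 kJ/mol.
Tetrahedral: e^4 t2^5, CFSE = 4(−0.6) + 5(+0.4) = -0.4Δₜ = -0.4 × (4/9) × 87 = -15 kJ/mol.
Subtracting, OSPE = -52 − (-15) = -37 kJ/mol.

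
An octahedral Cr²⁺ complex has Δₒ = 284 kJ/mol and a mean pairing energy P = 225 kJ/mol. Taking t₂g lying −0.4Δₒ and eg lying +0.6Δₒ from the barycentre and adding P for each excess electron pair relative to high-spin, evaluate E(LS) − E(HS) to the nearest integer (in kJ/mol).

Group 6 minus oxidation state +2 gives a d⁴ configuration for Cr²⁺.
In the high-spin limit (t₂g³ eg¹) the orbital term is -0.6Δₒ = -170 kJ/mol, with no excess pairing.
For low-spin the configuration is t₂g⁴ eg⁰: orbital energy -1.6 × 284 = -454 kJ/mol, and 1 additional pair relative to high-spin adds 225 kJ/mol, giving -229 kJ/mol.
Thus E(LS) − E(HS) = -59 kJ/mol.

-59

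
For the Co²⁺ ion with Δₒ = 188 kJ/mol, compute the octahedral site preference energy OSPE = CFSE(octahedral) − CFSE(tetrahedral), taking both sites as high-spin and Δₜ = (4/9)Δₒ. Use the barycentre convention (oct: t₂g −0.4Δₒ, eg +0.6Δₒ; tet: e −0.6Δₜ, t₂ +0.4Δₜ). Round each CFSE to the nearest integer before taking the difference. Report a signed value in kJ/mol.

Co is in group 9, so Co²⁺ is d⁷ (9 − 2 = 7).
Octahedral high-spin t₂g⁵ eg²: CFSE = -0.8 × 188 = -150 kJ/mol.
Tetrahedral e⁴ t₂³ gives -1.2Δₜ = -1.2 × (4/9) × 188 = -100 kJ/mol.
OSPE = -150 − (-100) = -50 kJ/mol.

-50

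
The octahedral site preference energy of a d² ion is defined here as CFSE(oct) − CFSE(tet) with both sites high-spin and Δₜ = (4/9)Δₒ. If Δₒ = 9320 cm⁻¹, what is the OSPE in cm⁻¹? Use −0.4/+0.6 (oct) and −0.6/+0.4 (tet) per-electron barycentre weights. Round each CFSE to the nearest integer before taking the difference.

In an octahedral site d² (HS) is t2g^2 e_g^0, giving CFSE(oct) = -0.8Δₒ = -7456 cm⁻¹.
In a tetrahedral site the filling is e^2 t2^0: CFSE(tet) = -1.2Δₜ = -1.2 × (4/9)(9320) = -4971 cm⁻¹.
Subtracting, OSPE = -7456 − (-4971) = -2485 cm⁻¹.

-2485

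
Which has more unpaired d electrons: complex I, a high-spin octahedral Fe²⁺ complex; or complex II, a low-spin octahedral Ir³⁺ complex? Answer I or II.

I: Fe sits in group 8; removing 2 electrons leaves Fe²⁺ with 8 − 2 = 6 d electrons; t₂g⁴ eg² → 4 unpaired.
II: Ir is in group 9, so Ir³⁺ is d⁶ (9 − 3 = 6); t₂g⁶ eg⁰ → 0 unpaired.
So I has more unpaired electrons.

I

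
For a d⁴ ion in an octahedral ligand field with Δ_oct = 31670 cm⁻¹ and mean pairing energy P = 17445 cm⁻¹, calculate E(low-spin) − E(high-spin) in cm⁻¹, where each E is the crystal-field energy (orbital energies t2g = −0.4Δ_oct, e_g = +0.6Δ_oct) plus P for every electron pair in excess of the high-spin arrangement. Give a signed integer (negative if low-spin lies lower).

High-spin: t2g^3 e_g^1, CFSE = -0.6Δ_oct = -19002 cm⁻¹.
Low-spin: t2g^4 e_g^0, orbital CFSE = -1.6Δ_oct = -50672 cm⁻¹; plus 1 excess pair × P = +17445 cm⁻¹; total -33227 cm⁻¹.
The difference is -33227 − (-19002) = -14225 cm⁻¹, so low-spin lies lower.

-14225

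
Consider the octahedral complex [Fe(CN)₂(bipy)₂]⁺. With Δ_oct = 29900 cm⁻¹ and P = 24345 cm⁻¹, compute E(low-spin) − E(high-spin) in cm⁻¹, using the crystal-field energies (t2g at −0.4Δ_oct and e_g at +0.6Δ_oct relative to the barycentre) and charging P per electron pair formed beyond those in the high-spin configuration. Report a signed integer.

-11110

Ligand charges: 2×(-1) from CN⁻ and 2×(+0) from bipy sum to -2; with overall charge +1, Fe is +3.
Fe is in group 8, so Fe³⁺ is d⁵ (8 − 3 = 5).
In the high-spin limit (t2g^3 e_g^2) the orbital term is 0.0Δ_oct = 0 cm⁻¹, with no excess pairing.
For low-spin the configuration is t2g^5 e_g^0: orbital energy -2.0 × 29900 = -59800 cm⁻¹, and 2 additional pairs relative to high-spin add 48690 cm⁻¹, giving -11110 cm⁻¹.
Thus E(LS) − E(HS) = -11110 cm⁻¹.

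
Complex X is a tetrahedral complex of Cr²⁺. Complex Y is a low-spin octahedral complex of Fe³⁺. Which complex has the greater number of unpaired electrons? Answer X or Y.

X

X: Cr sits in group 6; removing 2 electrons leaves Cr²⁺ with 6 − 2 = 4 d electrons; Tetrahedral fields are weak (Δₜ ≈ 4/9 Δₒ), so electrons fill high-spin; e² t₂² → 4 unpaired.
Y: Fe³⁺: group 8, so d-count = 8 − 3 = 5; t₂g⁵ eg⁰ → 1 unpaired.
So X has more unpaired electrons.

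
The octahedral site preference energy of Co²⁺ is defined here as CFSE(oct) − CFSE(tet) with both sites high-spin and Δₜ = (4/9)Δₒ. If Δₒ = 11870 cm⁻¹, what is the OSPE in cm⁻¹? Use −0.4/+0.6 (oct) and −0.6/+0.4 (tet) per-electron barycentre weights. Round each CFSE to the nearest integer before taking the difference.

-3165

Group 9 minus oxidation state +2 gives a d⁷ configuration for Co²⁺.
In an octahedral site d⁷ (HS) is t₂g⁵ eg², giving CFSE(oct) = -0.8Δₒ = -9496 cm⁻¹.
Tetrahedral: e⁴ t₂³, CFSE = 4(−0.6) + 3(+0.4) = -1.2Δₜ = -1.2 × (4/9) × 11870 = -6331 cm⁻¹.
OSPE = CFSE(oct) − CFSE(tet) = -9496 − (-6331) = -3165 cm⁻¹.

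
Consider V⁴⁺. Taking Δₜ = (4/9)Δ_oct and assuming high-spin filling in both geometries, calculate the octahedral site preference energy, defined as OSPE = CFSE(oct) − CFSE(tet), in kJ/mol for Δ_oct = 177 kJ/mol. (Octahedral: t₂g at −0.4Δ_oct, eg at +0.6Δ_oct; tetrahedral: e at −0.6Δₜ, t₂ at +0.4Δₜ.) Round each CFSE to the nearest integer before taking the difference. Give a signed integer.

-24

V is in group 5, so V⁴⁺ is d¹ (5 − 4 = 1).
In an octahedral site d¹ (HS) is t₂g¹ eg⁰, giving CFSE(oct) = -0.4Δ_oct = -71 kJ/mol.
Tetrahedral: e¹ t₂⁰, CFSE = 1(−0.6) + 0(+0.4) = -0.6Δₜ = -0.6 × (4/9) × 177 = -47 kJ/mol.
OSPE = CFSE(oct) − CFSE(tet) = -71 − (-47) = -24 kJ/mol.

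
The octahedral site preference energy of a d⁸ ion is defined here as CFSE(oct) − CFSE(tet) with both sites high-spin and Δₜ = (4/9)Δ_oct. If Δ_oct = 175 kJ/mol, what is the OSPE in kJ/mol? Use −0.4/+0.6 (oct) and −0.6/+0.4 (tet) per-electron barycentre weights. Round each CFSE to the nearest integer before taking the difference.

Octahedral high-spin t₂g⁶ eg²: CFSE = -1.2 × 175 = -210 kJ/mol.
Tetrahedral: e⁴ t₂⁴, CFSE = 4(−0.6) + 4(+0.4) = -0.8Δₜ = -0.8 × (4/9) × 175 = -62 kJ/mol.
Subtracting, OSPE = -210 − (-62) = -148 kJ/mol.

-148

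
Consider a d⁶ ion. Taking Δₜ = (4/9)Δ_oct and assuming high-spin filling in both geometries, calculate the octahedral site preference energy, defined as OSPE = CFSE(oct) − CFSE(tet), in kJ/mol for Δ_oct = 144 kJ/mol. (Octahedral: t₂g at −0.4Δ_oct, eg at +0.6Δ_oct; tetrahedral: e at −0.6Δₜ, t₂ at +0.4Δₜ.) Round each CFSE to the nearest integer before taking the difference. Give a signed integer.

Octahedral (high-spin): t₂g⁴ eg², CFSE = 4(−0.4) + 2(+0.6) = -0.4Δ_oct = -0.4 × 144 = -58 kJ/mol.
Tetrahedral e³ t₂³ gives -0.6Δₜ = -0.6 × (4/9) × 144 = -38 kJ/mol.
OSPE = -58 − (-38) = -20 kJ/mol.

-20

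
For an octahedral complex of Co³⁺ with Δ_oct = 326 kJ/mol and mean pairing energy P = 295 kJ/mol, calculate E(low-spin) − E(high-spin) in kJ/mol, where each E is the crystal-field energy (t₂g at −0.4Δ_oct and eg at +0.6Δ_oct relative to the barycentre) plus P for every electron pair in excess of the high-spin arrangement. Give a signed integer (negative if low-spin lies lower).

Co³⁺: group 9, so d-count = 9 − 3 = 6.
In the high-spin limit (t₂g⁴ eg²) the orbital term is -0.4Δ_oct = -130 kJ/mol, with no excess pairing.
Low-spin t₂g⁶ eg⁰ gives -2.4Δ_oct = -782 kJ/mol, but forming 2 extra pairs costs 2P = 590 kJ/mol, so E(LS) = -782 + 590 = -192 kJ/mol.
Thus E(LS) − E(HS) = -62 kJ/mol.

-62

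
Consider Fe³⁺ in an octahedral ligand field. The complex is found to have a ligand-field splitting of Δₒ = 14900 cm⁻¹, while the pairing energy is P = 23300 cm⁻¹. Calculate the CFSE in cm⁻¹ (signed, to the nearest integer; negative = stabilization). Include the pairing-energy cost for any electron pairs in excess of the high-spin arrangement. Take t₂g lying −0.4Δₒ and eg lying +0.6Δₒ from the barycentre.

Fe sits in group 8; removing 3 electrons leaves Fe³⁺ with 8 − 3 = 5 d electrons.
Δₒ < P, so pairing is avoided: the ground state is high-spin.
That gives t₂g³ eg².
Orbital CFSE = 0.0Δₒ = 0.0 × 14900 = 0 cm⁻¹.
High-spin has no excess pairs, so no pairing correction applies.

0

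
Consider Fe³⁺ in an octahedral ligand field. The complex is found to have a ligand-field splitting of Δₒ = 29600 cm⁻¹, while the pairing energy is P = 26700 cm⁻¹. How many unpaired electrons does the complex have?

Fe sits in group 8; removing 3 electrons leaves Fe³⁺ with 8 − 3 = 5 d electrons.
Here Δₒ > P (29600 > 26700), so the low-spin state is favoured.
Filling d⁵ accordingly: t₂g⁵ eg⁰.
Unpaired electrons: 1.

1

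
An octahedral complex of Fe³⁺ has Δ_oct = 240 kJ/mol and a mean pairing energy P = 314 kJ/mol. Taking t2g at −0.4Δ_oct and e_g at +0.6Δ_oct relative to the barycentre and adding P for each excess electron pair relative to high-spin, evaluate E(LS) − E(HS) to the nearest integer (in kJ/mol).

148

Fe³⁺: group 8, so d-count = 8 − 3 = 5.
In the high-spin limit (t2g^3 e_g^2) the orbital term is 0.0Δ_oct = 0 kJ/mol, with no excess pairing.
Low-spin t2g^5 e_g^0 gives -2.0Δ_oct = -480 kJ/mol, but forming 2 extra pairs costs 2P = 628 kJ/mol, so E(LS) = -480 + 628 = 148 kJ/mol.
Thus E(LS) − E(HS) = 148 kJ/mol.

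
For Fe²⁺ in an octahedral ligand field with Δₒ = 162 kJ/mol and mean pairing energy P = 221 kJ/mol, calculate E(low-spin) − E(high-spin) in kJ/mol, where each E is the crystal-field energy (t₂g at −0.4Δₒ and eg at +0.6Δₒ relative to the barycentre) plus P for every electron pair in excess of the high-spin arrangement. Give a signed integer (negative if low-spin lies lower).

118

Fe²⁺: group 8, so d-count = 8 − 2 = 6.
In the high-spin limit (t₂g⁴ eg²) the orbital term is -0.4Δₒ = -65 kJ/mol, with no excess pairing.
For low-spin the configuration is t₂g⁶ eg⁰: orbital energy -2.4 × 162 = -389 kJ/mol, and 2 additional pairs relative to high-spin add 442 kJ/mol, giving 53 kJ/mol.
E(LS) − E(HS) = 53 − (-65) = 118 kJ/mol.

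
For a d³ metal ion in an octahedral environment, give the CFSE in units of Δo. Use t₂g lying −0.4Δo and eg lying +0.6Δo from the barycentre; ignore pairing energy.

For octahedral d³ the high- and low-spin configurations coincide.
Configuration: t₂g³ eg⁰.
CFSE = 3(-0.4Δo) + 0(0.6Δo) = -1.2Δo + 0.0Δo = -1.2Δo.

-1.2 Δo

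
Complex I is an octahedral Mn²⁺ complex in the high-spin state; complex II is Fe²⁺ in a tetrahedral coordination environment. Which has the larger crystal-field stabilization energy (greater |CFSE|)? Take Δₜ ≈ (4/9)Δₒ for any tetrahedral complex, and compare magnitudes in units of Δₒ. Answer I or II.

I: Mn is in group 7, so Mn²⁺ is d⁵ (7 − 2 = 5); t₂g³ eg², CFSE = 0.0Δₒ.
II: Fe²⁺: group 8, so d-count = 8 − 2 = 6; Tetrahedral fields are weak (Δₜ ≈ 4/9 Δₒ), so electrons fill high-spin; e³ t₂³, CFSE = -0.6Δₜ ≈ -0.27Δₒ.
So II has the larger |CFSE|.

II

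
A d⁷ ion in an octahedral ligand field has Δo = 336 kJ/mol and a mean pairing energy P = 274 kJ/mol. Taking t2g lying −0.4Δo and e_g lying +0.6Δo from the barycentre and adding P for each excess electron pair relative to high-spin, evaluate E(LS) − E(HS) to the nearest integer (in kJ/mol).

-62

In the high-spin limit (t2g^5 e_g^2) the orbital term is -0.8Δo = -269 kJ/mol, with no excess pairing.
Low-spin t2g^6 e_g^1 gives -1.8Δo = -605 kJ/mol, but forming 1 extra pair costs 1P = 274 kJ/mol, so E(LS) = -605 + 274 = -331 kJ/mol.
Thus E(LS) − E(HS) = -62 kJ/mol.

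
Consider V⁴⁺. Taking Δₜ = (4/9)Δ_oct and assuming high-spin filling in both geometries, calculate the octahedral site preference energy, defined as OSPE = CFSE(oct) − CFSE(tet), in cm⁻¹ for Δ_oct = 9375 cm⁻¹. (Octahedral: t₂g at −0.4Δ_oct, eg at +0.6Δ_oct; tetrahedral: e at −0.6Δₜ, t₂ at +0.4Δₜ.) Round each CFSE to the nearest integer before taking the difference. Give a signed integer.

V⁴⁺: group 5, so d-count = 5 − 4 = 1.
In an octahedral site d¹ (HS) is t₂g¹ eg⁰, giving CFSE(oct) = -0.4Δ_oct = -3750 cm⁻¹.
Tetrahedral e¹ t₂⁰ gives -0.6Δₜ = -0.6 × (4/9) × 9375 = -2500 cm⁻¹.
OSPE = CFSE(oct) − CFSE(tet) = -3750 − (-2500) = -1250 cm⁻¹.

-1250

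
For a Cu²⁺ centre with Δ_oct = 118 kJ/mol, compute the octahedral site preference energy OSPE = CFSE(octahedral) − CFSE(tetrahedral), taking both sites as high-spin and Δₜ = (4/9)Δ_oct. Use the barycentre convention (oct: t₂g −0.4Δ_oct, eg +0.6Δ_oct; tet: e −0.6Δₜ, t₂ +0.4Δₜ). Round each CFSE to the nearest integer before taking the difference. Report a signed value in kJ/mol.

-50

Cu sits in group 11; removing 2 electrons leaves Cu²⁺ with 11 − 2 = 9 d electrons.
Octahedral high-spin t₂g⁶ eg³: CFSE = -0.6 × 118 = -71 kJ/mol.
Tetrahedral e⁴ t₂⁵ gives -0.4Δₜ = -0.4 × (4/9) × 118 = -21 kJ/mol.
Subtracting, OSPE = -71 − (-21) = -50 kJ/mol.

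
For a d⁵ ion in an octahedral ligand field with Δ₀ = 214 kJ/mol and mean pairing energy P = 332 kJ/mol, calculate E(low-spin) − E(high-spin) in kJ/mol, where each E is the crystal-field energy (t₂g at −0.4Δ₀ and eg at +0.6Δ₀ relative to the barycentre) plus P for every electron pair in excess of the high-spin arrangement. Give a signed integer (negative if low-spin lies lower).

High-spin: t₂g³ eg², CFSE = 0.0Δ₀ = 0 kJ/mol.
For low-spin the configuration is t₂g⁵ eg⁰: orbital energy -2.0 × 214 = -428 kJ/mol, and 2 additional pairs relative to high-spin add 664 kJ/mol, giving 236 kJ/mol.
The difference is 236 − (0) = 236 kJ/mol, so high-spin lies lower.

236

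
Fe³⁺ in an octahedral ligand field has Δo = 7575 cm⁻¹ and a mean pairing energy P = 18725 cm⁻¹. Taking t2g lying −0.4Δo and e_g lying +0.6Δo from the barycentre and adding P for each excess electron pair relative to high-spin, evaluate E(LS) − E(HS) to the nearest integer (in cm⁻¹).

Fe³⁺: group 8, so d-count = 8 − 3 = 5.
High-spin d⁵ fills as t2g^3 e_g^2 with CFSE 3(−0.4) + 2(+0.6) = 0.0Δo = 0 cm⁻¹.
Low-spin: t2g^5 e_g^0, orbital CFSE = -2.0Δo = -15150 cm⁻¹; plus 2 excess pairs × P = +37450 cm⁻¹; total 22300 cm⁻¹.
The difference is 22300 − (0) = 22300 cm⁻¹, so high-spin lies lower.

22300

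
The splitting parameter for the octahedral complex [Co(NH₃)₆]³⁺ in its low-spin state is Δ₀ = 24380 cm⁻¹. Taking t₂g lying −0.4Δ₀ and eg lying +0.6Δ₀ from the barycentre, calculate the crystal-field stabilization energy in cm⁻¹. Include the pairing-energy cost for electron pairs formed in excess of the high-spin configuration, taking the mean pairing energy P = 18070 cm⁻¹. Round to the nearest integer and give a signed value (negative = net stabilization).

-22372

NH₃ is neutral, so the +3 overall charge sits on Co: oxidation state +3.
Co³⁺: group 9, so d-count = 9 − 3 = 6.
Configuration: t₂g⁶ eg⁰.
The orbital stabilization is -2.4Δ₀ = -2.4 × 24380 = -58512 cm⁻¹.
Relative to high-spin t₂g⁴ eg² (1 paired), the low-spin configuration has 2 additional pairs, contributing +2 × 18070 = +36140 cm⁻¹.
Combining: -58512 + 36140 = -22372 cm⁻¹.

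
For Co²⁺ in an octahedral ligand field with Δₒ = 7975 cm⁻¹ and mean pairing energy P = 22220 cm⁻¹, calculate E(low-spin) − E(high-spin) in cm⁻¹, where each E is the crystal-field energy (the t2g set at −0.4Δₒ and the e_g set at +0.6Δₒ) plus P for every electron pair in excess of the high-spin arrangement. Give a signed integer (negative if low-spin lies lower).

14245

Co²⁺: group 9, so d-count = 9 − 2 = 7.
High-spin d⁷ fills as t2g^5 e_g^2 with CFSE 5(−0.4) + 2(+0.6) = -0.8Δₒ = -6380 cm⁻¹.
Low-spin: t2g^6 e_g^1, orbital CFSE = -1.8Δₒ = -14355 cm⁻¹; plus 1 excess pair × P = +22220 cm⁻¹; total 7865 cm⁻¹.
The difference is 7865 − (-6380) = 14245 cm⁻¹, so high-spin lies lower.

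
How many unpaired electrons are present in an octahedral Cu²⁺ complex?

1

Cu is in group 11, so Cu²⁺ is d⁹ (11 − 2 = 9).
Configuration: t₂g⁶ eg³, giving 1 unpaired electron.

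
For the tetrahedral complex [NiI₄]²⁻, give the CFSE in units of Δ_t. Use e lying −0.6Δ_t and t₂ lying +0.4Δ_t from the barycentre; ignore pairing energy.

-0.8 Δ_t

Each I⁻ contributes -1; 4 × (-1) = -4. With overall charge -2, Ni is in the +2 oxidation state.
Ni is in group 10, so Ni²⁺ is d⁸ (10 − 2 = 8).
With tetrahedral geometry the complex is necessarily high-spin.
Configuration: e⁴ t₂⁴.
CFSE = 4(-0.6Δ_t) + 4(0.4Δ_t) = -2.4Δ_t + 1.6Δ_t = -0.8Δ_t.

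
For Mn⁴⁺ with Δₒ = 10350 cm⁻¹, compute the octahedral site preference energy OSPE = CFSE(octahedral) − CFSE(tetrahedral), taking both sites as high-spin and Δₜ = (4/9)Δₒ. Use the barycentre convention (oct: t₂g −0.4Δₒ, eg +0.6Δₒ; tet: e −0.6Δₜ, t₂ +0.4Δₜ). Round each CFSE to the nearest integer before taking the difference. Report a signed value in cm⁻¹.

-8740

Mn sits in group 7; removing 4 electrons leaves Mn⁴⁺ with 7 − 4 = 3 d electrons.
Octahedral high-spin t₂g³ eg⁰: CFSE = -1.2 × 10350 = -12420 cm⁻¹.
In a tetrahedral site the filling is e² t₂¹: CFSE(tet) = -0.8Δₜ = -0.8 × (4/9)(10350) = -3680 cm⁻¹.
OSPE = CFSE(oct) − CFSE(tet) = -12420 − (-3680) = -8740 cm⁻¹.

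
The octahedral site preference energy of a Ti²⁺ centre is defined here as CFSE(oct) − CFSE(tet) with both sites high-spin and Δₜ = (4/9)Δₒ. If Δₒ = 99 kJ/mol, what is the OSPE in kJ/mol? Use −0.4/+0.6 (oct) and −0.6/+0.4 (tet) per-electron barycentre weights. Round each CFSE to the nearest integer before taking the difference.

Ti²⁺: group 4, so d-count = 4 − 2 = 2.
Octahedral (high-spin): t2g^2 e_g^0, CFSE = 2(−0.4) + 0(+0.6) = -0.8Δₒ = -0.8 × 99 = -79 kJ/mol.
Tetrahedral: e^2 t2^0, CFSE = 2(−0.6) + 0(+0.4) = -1.2Δₜ = -1.2 × (4/9) × 99 = -53 kJ/mol.
OSPE = -79 − (-53) = -26 kJ/mol.

-26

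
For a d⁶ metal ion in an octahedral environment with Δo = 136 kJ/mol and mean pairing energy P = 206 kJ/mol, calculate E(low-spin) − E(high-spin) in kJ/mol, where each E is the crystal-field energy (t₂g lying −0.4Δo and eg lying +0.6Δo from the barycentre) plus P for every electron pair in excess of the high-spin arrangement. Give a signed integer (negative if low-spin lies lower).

High-spin d⁶ fills as t₂g⁴ eg² with CFSE 4(−0.4) + 2(+0.6) = -0.4Δo = -54 kJ/mol.
Low-spin t₂g⁶ eg⁰ gives -2.4Δo = -326 kJ/mol, but forming 2 extra pairs costs 2P = 412 kJ/mol, so E(LS) = -326 + 412 = 86 kJ/mol.
The difference is 86 − (-54) = 140 kJ/mol, so high-spin lies lower.

140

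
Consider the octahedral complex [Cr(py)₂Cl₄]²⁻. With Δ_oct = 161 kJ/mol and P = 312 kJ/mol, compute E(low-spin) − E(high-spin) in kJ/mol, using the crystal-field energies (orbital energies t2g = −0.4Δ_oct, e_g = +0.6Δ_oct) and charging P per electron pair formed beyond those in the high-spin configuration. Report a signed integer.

151

Ligand charges: 2×(+0) from py and 4×(-1) from Cl⁻ sum to -4; with overall charge -2, Cr is +2.
Cr²⁺: group 6, so d-count = 6 − 2 = 4.
High-spin: t2g^3 e_g^1, CFSE = -0.6Δ_oct = -97 kJ/mol.
Low-spin t2g^4 e_g^0 gives -1.6Δ_oct = -258 kJ/mol, but forming 1 extra pair costs 1P = 312 kJ/mol, so E(LS) = -258 + 312 = 54 kJ/mol.
The difference is 54 − (-97) = 151 kJ/mol, so high-spin lies lower.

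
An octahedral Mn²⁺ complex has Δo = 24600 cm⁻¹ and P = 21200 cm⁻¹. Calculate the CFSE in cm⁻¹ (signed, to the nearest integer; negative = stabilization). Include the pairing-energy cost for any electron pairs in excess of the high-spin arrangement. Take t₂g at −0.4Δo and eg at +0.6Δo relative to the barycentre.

-6800

Mn²⁺: group 7, so d-count = 7 − 2 = 5.
Since Δo = 24600 cm⁻¹ > P = 21200 cm⁻¹, the complex adopts the low-spin configuration.
Configuration: t₂g⁵ eg⁰.
Orbital CFSE = -2.0Δo = -2.0 × 24600 = -49200 cm⁻¹.
Excess pairs vs high-spin: 2 − 0 = 2; pairing cost = +42400 cm⁻¹.
Net CFSE = -49200 + 42400 = -6800 cm⁻¹.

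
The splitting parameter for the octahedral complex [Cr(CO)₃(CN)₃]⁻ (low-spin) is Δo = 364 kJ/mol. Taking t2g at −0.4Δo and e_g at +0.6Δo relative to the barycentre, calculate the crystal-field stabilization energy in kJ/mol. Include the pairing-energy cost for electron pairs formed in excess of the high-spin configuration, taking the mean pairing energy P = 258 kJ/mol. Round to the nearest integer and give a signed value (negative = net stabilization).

-324

Ligand charges: 3×(+0) from CO and 3×(-1) from CN⁻ sum to -3; with overall charge -1, Cr is +2.
Cr²⁺: group 6, so d-count = 6 − 2 = 4.
Configuration: t2g^4 e_g^0.
Orbital CFSE = 4(-0.4) + 0(0.6) = -1.6Δo = -1.6 × 364 = -582 kJ/mol.
Relative to high-spin t2g^3 e_g^1 (0 paired), the low-spin configuration has 1 additional pair, contributing +1 × 258 = +258 kJ/mol.
Overall CFSE = -582 + 258 = -324 kJ/mol.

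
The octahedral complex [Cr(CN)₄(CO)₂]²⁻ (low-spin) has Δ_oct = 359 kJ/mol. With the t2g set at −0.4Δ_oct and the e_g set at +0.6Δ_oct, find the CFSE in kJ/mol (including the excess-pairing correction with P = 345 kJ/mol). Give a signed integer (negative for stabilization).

-229

Ligand charges: 4×(-1) from CN⁻ and 2×(+0) from CO sum to -4; with overall charge -2, Cr is +2.
Cr is in group 6, so Cr²⁺ is d⁴ (6 − 2 = 4).
The d⁴ electrons fill as t2g^4 e_g^0.
Orbital CFSE = 4(-0.4) + 0(0.6) = -1.6Δ_oct = -1.6 × 359 = -574 kJ/mol.
Relative to high-spin t2g^3 e_g^1 (0 paired), the low-spin configuration has 1 additional pair, contributing +1 × 345 = +345 kJ/mol.
Combining: -574 + 345 = -229 kJ/mol.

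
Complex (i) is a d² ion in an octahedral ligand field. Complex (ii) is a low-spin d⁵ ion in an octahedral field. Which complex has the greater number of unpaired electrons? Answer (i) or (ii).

(i): t₂g² eg⁰ → 2 unpaired.
(ii): t2g^5 e_g^0 → 1 unpaired.
So (i) has more unpaired electrons.

(i)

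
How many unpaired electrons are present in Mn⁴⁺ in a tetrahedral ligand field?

Mn sits in group 7; removing 4 electrons leaves Mn⁴⁺ with 7 − 4 = 3 d electrons.
Tetrahedral splitting is small, so the complex is high-spin.
Configuration: e² t₂¹, giving 3 unpaired electrons.

3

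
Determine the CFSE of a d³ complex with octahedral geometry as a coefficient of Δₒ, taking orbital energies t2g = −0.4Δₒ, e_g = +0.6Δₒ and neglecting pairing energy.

For octahedral d³ the high- and low-spin configurations coincide.
Configuration: t2g^3 e_g^0.
CFSE = 3(-0.4Δₒ) + 0(0.6Δₒ) = -1.2Δₒ + 0.0Δₒ = -1.2Δₒ.

-1.2 Δₒ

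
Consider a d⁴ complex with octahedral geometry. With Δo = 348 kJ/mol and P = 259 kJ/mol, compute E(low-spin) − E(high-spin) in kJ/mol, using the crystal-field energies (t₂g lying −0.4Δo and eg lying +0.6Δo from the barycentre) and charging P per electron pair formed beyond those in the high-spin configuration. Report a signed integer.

High-spin d⁴ fills as t₂g³ eg¹ with CFSE 3(−0.4) + 1(+0.6) = -0.6Δo = -209 kJ/mol.
Low-spin t₂g⁴ eg⁰ gives -1.6Δo = -557 kJ/mol, but forming 1 extra pair costs 1P = 259 kJ/mol, so E(LS) = -557 + 259 = -298 kJ/mol.
Thus E(LS) − E(HS) = -89 kJ/mol.

-89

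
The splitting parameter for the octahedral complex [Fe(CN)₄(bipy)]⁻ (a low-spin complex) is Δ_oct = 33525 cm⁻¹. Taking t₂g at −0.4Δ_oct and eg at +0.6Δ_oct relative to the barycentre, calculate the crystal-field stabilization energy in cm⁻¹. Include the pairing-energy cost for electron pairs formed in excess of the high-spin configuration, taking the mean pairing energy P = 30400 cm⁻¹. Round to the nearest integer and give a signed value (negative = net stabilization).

Ligand charges: 4×(-1) from CN⁻ and 1×(+0) from bipy sum to -4; with overall charge -1, Fe is +3.
Fe is in group 8, so Fe³⁺ is d⁵ (8 − 3 = 5).
Electron filling gives t₂g⁵ eg⁰.
The orbital stabilization is -2.0Δ_oct = -2.0 × 33525 = -67050 cm⁻¹.
Relative to high-spin t₂g³ eg² (0 paired), the low-spin configuration has 2 additional pairs, contributing +2 × 30400 = +60800 cm⁻¹.
Overall CFSE = -67050 + 60800 = -6250 cm⁻¹.

-6250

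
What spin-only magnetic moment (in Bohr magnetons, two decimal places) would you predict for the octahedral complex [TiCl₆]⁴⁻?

2.83 Bohr magnetons

Each Cl⁻ contributes -1; 6 × (-1) = -6. With overall charge -4, Ti is in the +2 oxidation state.
Ti²⁺: group 4, so d-count = 4 − 2 = 2.
Configuration: t₂g² eg⁰ → 2 unpaired electrons.
μ(spin-only) = √[2(2+2)] = √8 ≈ 2.83 Bohr magnetons.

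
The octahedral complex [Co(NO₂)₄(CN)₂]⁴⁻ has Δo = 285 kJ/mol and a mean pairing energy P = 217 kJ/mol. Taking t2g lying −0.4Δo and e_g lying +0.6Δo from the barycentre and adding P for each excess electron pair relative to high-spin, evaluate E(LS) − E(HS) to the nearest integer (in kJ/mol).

Ligand charges: 4×(-1) from NO₂⁻ and 2×(-1) from CN⁻ sum to -6; with overall charge -4, Co is +2.
Co is in group 9, so Co²⁺ is d⁷ (9 − 2 = 7).
In the high-spin limit (t2g^5 e_g^2) the orbital term is -0.8Δo = -228 kJ/mol, with no excess pairing.
For low-spin the configuration is t2g^6 e_g^1: orbital energy -1.8 × 285 = -513 kJ/mol, and 1 additional pair relative to high-spin adds 217 kJ/mol, giving -296 kJ/mol.
The difference is -296 − (-228) = -68 kJ/mol, so low-spin lies lower.

-68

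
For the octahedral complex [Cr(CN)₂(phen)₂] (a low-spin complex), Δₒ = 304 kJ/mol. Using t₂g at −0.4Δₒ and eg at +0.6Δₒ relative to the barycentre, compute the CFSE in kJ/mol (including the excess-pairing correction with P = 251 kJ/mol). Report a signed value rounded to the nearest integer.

-235

Ligand charges: 2×(-1) from CN⁻ and 2×(+0) from phen sum to -2; with overall charge +0, Cr is +2.
Group 6 minus oxidation state +2 gives a d⁴ configuration for Cr²⁺.
Electron filling gives t₂g⁴ eg⁰.
CFSE(orbital) = 4×(-0.4Δₒ) + 0×(0.6Δₒ) = -1.6Δₒ; with Δₒ = 304 kJ/mol that is -486 kJ/mol.
Pairing penalty: 1 pair vs 0 in the high-spin reference → 1 extra × P = 251 kJ/mol.
Combining: -486 + 251 = -235 kJ/mol.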